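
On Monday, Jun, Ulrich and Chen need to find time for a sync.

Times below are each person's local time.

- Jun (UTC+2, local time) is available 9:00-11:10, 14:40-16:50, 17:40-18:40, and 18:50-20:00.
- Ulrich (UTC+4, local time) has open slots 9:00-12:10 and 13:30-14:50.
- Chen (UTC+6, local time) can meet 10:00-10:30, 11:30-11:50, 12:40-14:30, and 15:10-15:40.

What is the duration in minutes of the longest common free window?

Jun → UTC: 07:00–09:10, 12:40–14:50, 15:40–16:40, 16:50–18:00.
Ulrich → UTC: 05:00–08:10, 09:30–10:50.
Chen → UTC: 04:00–04:30, 05:30–05:50, 06:40–08:30, 09:10–09:40.
Jun ∩ Ulrich: 07:00–08:10.
Jun ∩ Ulrich ∩ Chen: 07:00–08:10.
Single common window of 70 minutes.

70 minutes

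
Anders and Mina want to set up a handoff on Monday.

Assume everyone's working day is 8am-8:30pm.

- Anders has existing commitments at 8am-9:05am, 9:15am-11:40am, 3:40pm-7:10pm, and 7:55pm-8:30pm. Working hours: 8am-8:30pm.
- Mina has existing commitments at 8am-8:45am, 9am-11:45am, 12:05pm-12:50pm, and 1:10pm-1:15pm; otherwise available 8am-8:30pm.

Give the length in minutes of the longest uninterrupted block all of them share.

Anders free within 08:00–20:30: 09:05–09:15, 11:40–15:40, 19:10–19:55.
Mina free within 08:00–20:30: 08:45–09:00, 11:45–12:05, 12:50–13:10, 13:15–20:30.
Anders ∩ Mina: 11:45–12:05, 12:50–13:10, 13:15–15:40, 19:10–19:55.
Common window lengths: 20, 20, 145, 45 min; longest is 145.

145 minutes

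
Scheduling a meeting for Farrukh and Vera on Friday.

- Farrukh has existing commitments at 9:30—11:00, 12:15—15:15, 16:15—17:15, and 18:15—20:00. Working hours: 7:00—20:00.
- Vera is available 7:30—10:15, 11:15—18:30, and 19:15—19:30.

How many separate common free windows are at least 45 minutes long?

Farrukh free within 07:00–20:00: 07:00–09:30, 11:00–12:15, 15:15–16:15, 17:15–18:15.
Farrukh ∩ Vera: 07:30–09:30, 11:15–12:15, 15:15–16:15, 17:15–18:15.
Windows ≥ 45 min: 07:30–09:30, 11:15–12:15, 15:15–16:15, 17:15–18:15.
That's 4 windows.

4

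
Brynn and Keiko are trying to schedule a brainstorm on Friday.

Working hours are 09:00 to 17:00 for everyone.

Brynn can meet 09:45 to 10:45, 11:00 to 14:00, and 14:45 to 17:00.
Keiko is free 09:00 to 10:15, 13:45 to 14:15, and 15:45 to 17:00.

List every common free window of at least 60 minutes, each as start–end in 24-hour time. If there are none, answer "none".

Brynn ∩ Keiko: 09:45–10:15, 13:45–14:00, 15:45–17:00.
Windows ≥ 60 min: 15:45–17:00.

15:45–17:00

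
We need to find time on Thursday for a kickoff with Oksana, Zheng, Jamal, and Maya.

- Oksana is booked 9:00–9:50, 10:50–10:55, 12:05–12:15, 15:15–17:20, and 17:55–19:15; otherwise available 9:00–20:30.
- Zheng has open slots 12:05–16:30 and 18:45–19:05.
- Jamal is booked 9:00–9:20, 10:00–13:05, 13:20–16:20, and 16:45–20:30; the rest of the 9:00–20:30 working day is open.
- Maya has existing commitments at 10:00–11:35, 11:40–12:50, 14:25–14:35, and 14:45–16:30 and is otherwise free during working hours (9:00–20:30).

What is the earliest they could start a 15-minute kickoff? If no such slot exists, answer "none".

Oksana free within 09:00–20:30: 09:50–10:50, 10:55–12:05, 12:15–15:15, 17:20–17:55, 19:15–20:30.
Jamal free within 09:00–20:30: 09:20–10:00, 13:05–13:20, 16:20–16:45.
Maya free within 09:00–20:30: 09:00–10:00, 11:35–11:40, 12:50–14:25, 14:35–14:45, 16:30–20:30.
Oksana ∩ Zheng: 12:15–15:15.
Oksana ∩ Zheng ∩ Jamal: 13:05–13:20.
Oksana ∩ Zheng ∩ Jamal ∩ Maya: 13:05–13:20.
Windows ≥ 15 min: 13:05–13:20.
Earliest such window starts at 13:05.

13:05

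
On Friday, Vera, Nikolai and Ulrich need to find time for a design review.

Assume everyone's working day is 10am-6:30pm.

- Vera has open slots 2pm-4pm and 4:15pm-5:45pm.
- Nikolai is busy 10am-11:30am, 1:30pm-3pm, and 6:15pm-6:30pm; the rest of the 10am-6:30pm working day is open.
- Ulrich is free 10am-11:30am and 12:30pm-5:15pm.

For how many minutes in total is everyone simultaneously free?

120 minutes

Nikolai free within 10:00–18:30: 11:30–13:30, 15:00–18:15.
Vera ∩ Nikolai: 15:00–16:00, 16:15–17:45.
Vera ∩ Nikolai ∩ Ulrich: 15:00–16:00, 16:15–17:15.
Total common minutes: 60 + 60 = 120.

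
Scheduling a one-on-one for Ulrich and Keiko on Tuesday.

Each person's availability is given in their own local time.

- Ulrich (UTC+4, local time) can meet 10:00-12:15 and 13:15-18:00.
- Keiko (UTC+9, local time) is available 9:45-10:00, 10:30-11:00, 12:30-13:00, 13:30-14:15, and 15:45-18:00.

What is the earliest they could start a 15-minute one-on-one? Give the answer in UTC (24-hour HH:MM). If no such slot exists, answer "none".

06:45

Ulrich → UTC: 06:00–08:15, 09:15–14:00.
Keiko → UTC: 00:45–01:00, 01:30–02:00, 03:30–04:00, 04:30–05:15, 06:45–09:00.
Ulrich ∩ Keiko: 06:45–08:15.
Windows ≥ 15 min: 06:45–08:15.
Earliest such window starts at 06:45.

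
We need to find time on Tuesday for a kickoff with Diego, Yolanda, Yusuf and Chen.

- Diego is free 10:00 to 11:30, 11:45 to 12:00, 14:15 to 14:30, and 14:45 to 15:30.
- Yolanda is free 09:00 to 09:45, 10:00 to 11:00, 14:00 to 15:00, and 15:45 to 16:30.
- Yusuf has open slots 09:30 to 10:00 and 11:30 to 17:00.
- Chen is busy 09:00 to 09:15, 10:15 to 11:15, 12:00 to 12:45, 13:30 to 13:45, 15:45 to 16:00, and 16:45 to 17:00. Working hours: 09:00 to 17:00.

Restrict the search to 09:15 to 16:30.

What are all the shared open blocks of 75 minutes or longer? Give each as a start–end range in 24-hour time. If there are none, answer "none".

none

Chen free within 09:00–17:00: 09:15–10:15, 11:15–12:00, 12:45–13:30, 13:45–15:45, 16:00–16:45.
Diego ∩ Yolanda: 10:00–11:00, 14:15–14:30, 14:45–15:00.
Diego ∩ Yolanda ∩ Yusuf: 14:15–14:30, 14:45–15:00.
Diego ∩ Yolanda ∩ Yusuf ∩ Chen: 14:15–14:30, 14:45–15:00.
Restricted to 09:15–16:30: 14:15–14:30, 14:45–15:00.
Windows ≥ 75 min: (none).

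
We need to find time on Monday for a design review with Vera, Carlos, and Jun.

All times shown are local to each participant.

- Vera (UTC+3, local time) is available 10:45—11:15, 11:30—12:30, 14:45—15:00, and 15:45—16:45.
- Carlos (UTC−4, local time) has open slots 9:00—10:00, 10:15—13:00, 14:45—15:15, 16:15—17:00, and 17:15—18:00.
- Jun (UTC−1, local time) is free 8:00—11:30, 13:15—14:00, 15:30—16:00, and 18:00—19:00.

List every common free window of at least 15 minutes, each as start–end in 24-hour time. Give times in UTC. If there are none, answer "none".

none

Vera → UTC: 07:45–08:15, 08:30–09:30, 11:45–12:00, 12:45–13:45.
Carlos → UTC: 13:00–14:00, 14:15–17:00, 18:45–19:15, 20:15–21:00, 21:15–22:00.
Jun → UTC: 09:00–12:30, 14:15–15:00, 16:30–17:00, 19:00–20:00.
Vera ∩ Carlos: 13:00–13:45.
Vera ∩ Carlos ∩ Jun: (none).
Windows ≥ 15 min: (none).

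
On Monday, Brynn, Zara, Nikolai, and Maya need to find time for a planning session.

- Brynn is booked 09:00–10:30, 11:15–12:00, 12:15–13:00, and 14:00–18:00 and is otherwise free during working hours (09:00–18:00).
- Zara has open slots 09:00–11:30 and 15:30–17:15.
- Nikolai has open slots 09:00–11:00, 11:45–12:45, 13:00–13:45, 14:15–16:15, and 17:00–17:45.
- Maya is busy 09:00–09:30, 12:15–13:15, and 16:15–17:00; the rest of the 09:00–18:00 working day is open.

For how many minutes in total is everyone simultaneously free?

30 minutes

Brynn free within 09:00–18:00: 10:30–11:15, 12:00–12:15, 13:00–14:00.
Maya free within 09:00–18:00: 09:30–12:15, 13:15–16:15, 17:00–18:00.
Brynn ∩ Zara: 10:30–11:15.
Brynn ∩ Zara ∩ Nikolai: 10:30–11:00.
Brynn ∩ Zara ∩ Nikolai ∩ Maya: 10:30–11:00.
Total common minutes: 30.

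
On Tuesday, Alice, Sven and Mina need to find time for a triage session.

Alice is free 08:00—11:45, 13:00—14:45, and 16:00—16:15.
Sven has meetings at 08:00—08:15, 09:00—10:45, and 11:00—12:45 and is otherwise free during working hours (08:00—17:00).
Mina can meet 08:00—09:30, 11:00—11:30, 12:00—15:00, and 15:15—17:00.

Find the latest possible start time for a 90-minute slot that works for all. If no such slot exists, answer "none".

13:15

Sven free within 08:00–17:00: 08:15–09:00, 10:45–11:00, 12:45–17:00.
Alice ∩ Sven: 08:15–09:00, 10:45–11:00, 13:00–14:45, 16:00–16:15.
Alice ∩ Sven ∩ Mina: 08:15–09:00, 13:00–14:45, 16:00–16:15.
Windows ≥ 90 min: 13:00–14:45.
Latest start in the last window 13:00–14:45 is 14:45 − 90 min = 13:15.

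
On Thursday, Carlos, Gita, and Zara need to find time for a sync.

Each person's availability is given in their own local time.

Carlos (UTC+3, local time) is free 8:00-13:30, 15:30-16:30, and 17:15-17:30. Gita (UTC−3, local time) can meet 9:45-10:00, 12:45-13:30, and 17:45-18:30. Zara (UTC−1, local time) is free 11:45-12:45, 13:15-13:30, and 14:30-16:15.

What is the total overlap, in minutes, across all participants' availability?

15 minutes

Carlos → UTC: 05:00–10:30, 12:30–13:30, 14:15–14:30.
Gita → UTC: 12:45–13:00, 15:45–16:30, 20:45–21:30.
Zara → UTC: 12:45–13:45, 14:15–14:30, 15:30–17:15.
Carlos ∩ Gita: 12:45–13:00.
Carlos ∩ Gita ∩ Zara: 12:45–13:00.
Total common minutes: 15.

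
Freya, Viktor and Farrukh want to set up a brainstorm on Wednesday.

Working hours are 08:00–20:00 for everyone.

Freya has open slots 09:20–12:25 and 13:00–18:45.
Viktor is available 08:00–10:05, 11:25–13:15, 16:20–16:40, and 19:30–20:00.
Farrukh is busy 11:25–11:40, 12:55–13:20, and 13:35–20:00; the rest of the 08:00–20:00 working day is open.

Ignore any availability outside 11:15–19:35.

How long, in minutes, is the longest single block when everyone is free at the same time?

45 minutes

Farrukh free within 08:00–20:00: 08:00–11:25, 11:40–12:55, 13:20–13:35.
Freya ∩ Viktor: 09:20–10:05, 11:25–12:25, 13:00–13:15, 16:20–16:40.
Freya ∩ Viktor ∩ Farrukh: 09:20–10:05, 11:40–12:25.
Restricted to 11:15–19:35: 11:40–12:25.
Single common window of 45 minutes.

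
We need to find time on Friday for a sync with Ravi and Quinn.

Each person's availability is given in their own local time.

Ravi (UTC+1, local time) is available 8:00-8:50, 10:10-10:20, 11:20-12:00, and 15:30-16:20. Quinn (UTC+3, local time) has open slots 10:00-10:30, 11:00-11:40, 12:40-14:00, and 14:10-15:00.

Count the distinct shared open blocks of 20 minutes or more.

2

Ravi → UTC: 07:00–07:50, 09:10–09:20, 10:20–11:00, 14:30–15:20.
Quinn → UTC: 07:00–07:30, 08:00–08:40, 09:40–11:00, 11:10–12:00.
Ravi ∩ Quinn: 07:00–07:30, 10:20–11:00.
Windows ≥ 20 min: 07:00–07:30, 10:20–11:00.
That's 2 windows.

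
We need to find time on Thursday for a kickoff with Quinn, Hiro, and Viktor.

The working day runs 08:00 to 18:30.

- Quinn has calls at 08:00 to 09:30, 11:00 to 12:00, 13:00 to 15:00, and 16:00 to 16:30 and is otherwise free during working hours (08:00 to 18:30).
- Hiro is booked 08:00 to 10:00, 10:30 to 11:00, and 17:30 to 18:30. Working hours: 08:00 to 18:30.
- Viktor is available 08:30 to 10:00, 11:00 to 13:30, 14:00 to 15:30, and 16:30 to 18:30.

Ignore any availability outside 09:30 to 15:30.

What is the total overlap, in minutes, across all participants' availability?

90 minutes

Quinn free within 08:00–18:30: 09:30–11:00, 12:00–13:00, 15:00–16:00, 16:30–18:30.
Hiro free within 08:00–18:30: 10:00–10:30, 11:00–17:30.
Quinn ∩ Hiro: 10:00–10:30, 12:00–13:00, 15:00–16:00, 16:30–17:30.
Quinn ∩ Hiro ∩ Viktor: 12:00–13:00, 15:00–15:30, 16:30–17:30.
Restricted to 09:30–15:30: 12:00–13:00, 15:00–15:30.
Total common minutes: 60 + 30 = 90.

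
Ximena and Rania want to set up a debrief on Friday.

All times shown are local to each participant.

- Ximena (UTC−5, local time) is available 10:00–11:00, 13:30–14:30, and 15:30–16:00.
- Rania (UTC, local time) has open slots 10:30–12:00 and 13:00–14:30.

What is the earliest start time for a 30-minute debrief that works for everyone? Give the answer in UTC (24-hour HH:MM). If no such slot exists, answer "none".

none

Ximena → UTC: 15:00–16:00, 18:30–19:30, 20:30–21:00.
Rania → UTC: 10:30–12:00, 13:00–14:30.
Ximena ∩ Rania: (none).
Windows ≥ 30 min: (none).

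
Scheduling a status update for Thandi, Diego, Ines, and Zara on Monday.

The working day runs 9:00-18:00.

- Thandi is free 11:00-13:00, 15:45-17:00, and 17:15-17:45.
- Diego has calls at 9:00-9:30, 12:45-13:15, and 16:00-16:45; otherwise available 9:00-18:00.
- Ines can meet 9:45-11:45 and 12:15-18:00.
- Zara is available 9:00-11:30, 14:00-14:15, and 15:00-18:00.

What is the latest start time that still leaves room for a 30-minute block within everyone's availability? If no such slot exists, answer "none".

Diego free within 09:00–18:00: 09:30–12:45, 13:15–16:00, 16:45–18:00.
Thandi ∩ Diego: 11:00–12:45, 15:45–16:00, 16:45–17:00, 17:15–17:45.
Thandi ∩ Diego ∩ Ines: 11:00–11:45, 12:15–12:45, 15:45–16:00, 16:45–17:00, 17:15–17:45.
Thandi ∩ Diego ∩ Ines ∩ Zara: 11:00–11:30, 15:45–16:00, 16:45–17:00, 17:15–17:45.
Windows ≥ 30 min: 11:00–11:30, 17:15–17:45.
Latest start in the last window 17:15–17:45 is 17:45 − 30 min = 17:15.

17:15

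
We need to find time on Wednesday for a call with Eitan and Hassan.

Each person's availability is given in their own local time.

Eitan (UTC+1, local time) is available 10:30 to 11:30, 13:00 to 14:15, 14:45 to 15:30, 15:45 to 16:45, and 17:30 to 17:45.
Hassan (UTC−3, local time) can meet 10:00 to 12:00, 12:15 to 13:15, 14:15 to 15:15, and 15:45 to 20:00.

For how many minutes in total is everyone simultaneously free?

105 minutes

Eitan → UTC: 09:30–10:30, 12:00–13:15, 13:45–14:30, 14:45–15:45, 16:30–16:45.
Hassan → UTC: 13:00–15:00, 15:15–16:15, 17:15–18:15, 18:45–23:00.
Eitan ∩ Hassan: 13:00–13:15, 13:45–14:30, 14:45–15:00, 15:15–15:45.
Total common minutes: 15 + 45 + 15 + 30 = 105.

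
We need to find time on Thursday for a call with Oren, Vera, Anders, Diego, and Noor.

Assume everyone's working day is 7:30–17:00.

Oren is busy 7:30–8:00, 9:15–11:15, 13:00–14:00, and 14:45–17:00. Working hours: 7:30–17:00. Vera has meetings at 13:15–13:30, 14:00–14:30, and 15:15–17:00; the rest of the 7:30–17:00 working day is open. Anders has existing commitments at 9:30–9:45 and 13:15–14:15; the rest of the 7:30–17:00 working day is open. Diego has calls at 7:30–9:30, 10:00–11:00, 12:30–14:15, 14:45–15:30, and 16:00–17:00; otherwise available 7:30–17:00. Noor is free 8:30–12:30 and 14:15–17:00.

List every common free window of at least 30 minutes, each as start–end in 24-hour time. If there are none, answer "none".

Oren free within 07:30–17:00: 08:00–09:15, 11:15–13:00, 14:00–14:45.
Vera free within 07:30–17:00: 07:30–13:15, 13:30–14:00, 14:30–15:15.
Anders free within 07:30–17:00: 07:30–09:30, 09:45–13:15, 14:15–17:00.
Diego free within 07:30–17:00: 09:30–10:00, 11:00–12:30, 14:15–14:45, 15:30–16:00.
Oren ∩ Vera: 08:00–09:15, 11:15–13:00, 14:30–14:45.
Oren ∩ Vera ∩ Anders: 08:00–09:15, 11:15–13:00, 14:30–14:45.
Oren ∩ Vera ∩ Anders ∩ Diego: 11:15–12:30, 14:30–14:45.
Oren ∩ Vera ∩ Anders ∩ Diego ∩ Noor: 11:15–12:30, 14:30–14:45.
Windows ≥ 30 min: 11:15–12:30.

11:15–12:30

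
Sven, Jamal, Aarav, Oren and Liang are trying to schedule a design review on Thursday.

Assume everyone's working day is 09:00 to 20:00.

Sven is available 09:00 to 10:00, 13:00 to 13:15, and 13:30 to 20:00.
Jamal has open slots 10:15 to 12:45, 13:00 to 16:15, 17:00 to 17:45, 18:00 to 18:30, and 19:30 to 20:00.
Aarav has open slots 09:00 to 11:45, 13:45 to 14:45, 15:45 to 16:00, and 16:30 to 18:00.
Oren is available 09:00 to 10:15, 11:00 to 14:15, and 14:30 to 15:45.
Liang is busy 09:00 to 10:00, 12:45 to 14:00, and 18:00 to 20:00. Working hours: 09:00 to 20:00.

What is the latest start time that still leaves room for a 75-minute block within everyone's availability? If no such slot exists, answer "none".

none

Liang free within 09:00–20:00: 10:00–12:45, 14:00–18:00.
Sven ∩ Jamal: 13:00–13:15, 13:30–16:15, 17:00–17:45, 18:00–18:30, 19:30–20:00.
Sven ∩ Jamal ∩ Aarav: 13:45–14:45, 15:45–16:00, 17:00–17:45.
Sven ∩ Jamal ∩ Aarav ∩ Oren: 13:45–14:15, 14:30–14:45.
Sven ∩ Jamal ∩ Aarav ∩ Oren ∩ Liang: 14:00–14:15, 14:30–14:45.
Windows ≥ 75 min: (none).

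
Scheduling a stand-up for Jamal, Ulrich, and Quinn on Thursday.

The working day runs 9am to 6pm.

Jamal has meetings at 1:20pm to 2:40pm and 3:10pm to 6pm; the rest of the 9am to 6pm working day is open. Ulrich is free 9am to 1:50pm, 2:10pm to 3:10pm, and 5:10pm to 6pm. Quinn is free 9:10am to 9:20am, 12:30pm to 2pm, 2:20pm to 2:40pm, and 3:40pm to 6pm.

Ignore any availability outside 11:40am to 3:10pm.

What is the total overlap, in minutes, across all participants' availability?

Jamal free within 09:00–18:00: 09:00–13:20, 14:40–15:10.
Jamal ∩ Ulrich: 09:00–13:20, 14:40–15:10.
Jamal ∩ Ulrich ∩ Quinn: 09:10–09:20, 12:30–13:20.
Restricted to 11:40–15:10: 12:30–13:20.
Total common minutes: 50.

50 minutes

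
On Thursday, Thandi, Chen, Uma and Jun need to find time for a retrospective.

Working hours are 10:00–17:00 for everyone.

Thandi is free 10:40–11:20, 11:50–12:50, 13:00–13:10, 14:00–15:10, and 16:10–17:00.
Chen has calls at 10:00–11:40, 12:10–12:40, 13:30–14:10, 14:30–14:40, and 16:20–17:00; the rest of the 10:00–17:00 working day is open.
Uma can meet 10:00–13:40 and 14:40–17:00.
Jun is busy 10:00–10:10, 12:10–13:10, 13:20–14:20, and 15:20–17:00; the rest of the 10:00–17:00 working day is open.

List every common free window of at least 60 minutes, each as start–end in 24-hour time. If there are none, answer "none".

Chen free within 10:00–17:00: 11:40–12:10, 12:40–13:30, 14:10–14:30, 14:40–16:20.
Jun free within 10:00–17:00: 10:10–12:10, 13:10–13:20, 14:20–15:20.
Thandi ∩ Chen: 11:50–12:10, 12:40–12:50, 13:00–13:10, 14:10–14:30, 14:40–15:10, 16:10–16:20.
Thandi ∩ Chen ∩ Uma: 11:50–12:10, 12:40–12:50, 13:00–13:10, 14:40–15:10, 16:10–16:20.
Thandi ∩ Chen ∩ Uma ∩ Jun: 11:50–12:10, 14:40–15:10.
Windows ≥ 60 min: (none).

none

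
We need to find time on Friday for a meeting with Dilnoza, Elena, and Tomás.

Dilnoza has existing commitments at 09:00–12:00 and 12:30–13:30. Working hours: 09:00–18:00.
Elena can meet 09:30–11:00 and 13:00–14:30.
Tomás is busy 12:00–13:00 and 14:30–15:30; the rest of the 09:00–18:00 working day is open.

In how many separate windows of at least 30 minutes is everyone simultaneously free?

1

Dilnoza free within 09:00–18:00: 12:00–12:30, 13:30–18:00.
Tomás free within 09:00–18:00: 09:00–12:00, 13:00–14:30, 15:30–18:00.
Dilnoza ∩ Elena: 13:30–14:30.
Dilnoza ∩ Elena ∩ Tomás: 13:30–14:30.
Windows ≥ 30 min: 13:30–14:30.
That's 1 window.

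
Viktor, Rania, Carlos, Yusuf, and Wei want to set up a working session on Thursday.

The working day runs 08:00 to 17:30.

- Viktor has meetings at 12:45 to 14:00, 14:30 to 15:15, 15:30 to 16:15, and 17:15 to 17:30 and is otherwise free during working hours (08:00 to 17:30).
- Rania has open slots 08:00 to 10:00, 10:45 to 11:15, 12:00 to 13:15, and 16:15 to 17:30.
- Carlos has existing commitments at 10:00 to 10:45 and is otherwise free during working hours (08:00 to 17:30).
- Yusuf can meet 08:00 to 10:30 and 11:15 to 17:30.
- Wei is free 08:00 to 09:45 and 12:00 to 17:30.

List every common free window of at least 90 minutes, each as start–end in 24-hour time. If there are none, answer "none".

Viktor free within 08:00–17:30: 08:00–12:45, 14:00–14:30, 15:15–15:30, 16:15–17:15.
Carlos free within 08:00–17:30: 08:00–10:00, 10:45–17:30.
Viktor ∩ Rania: 08:00–10:00, 10:45–11:15, 12:00–12:45, 16:15–17:15.
Viktor ∩ Rania ∩ Carlos: 08:00–10:00, 10:45–11:15, 12:00–12:45, 16:15–17:15.
Viktor ∩ Rania ∩ Carlos ∩ Yusuf: 08:00–10:00, 12:00–12:45, 16:15–17:15.
Viktor ∩ Rania ∩ Carlos ∩ Yusuf ∩ Wei: 08:00–09:45, 12:00–12:45, 16:15–17:15.
Windows ≥ 90 min: 08:00–09:45.

08:00–09:45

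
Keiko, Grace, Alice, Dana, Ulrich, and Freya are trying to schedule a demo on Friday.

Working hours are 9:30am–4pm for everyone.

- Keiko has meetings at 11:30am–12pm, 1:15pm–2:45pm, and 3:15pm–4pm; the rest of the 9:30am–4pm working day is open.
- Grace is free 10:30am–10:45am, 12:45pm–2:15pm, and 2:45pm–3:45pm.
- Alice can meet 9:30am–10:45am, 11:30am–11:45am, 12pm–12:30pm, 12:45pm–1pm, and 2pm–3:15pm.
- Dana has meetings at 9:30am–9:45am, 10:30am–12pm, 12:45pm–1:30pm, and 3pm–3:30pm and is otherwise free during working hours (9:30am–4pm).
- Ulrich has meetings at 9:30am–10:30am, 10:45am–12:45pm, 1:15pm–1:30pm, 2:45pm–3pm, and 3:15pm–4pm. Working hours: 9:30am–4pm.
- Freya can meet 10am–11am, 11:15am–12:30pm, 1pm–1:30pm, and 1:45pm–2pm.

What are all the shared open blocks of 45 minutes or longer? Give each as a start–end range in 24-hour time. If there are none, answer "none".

Keiko free within 09:30–16:00: 09:30–11:30, 12:00–13:15, 14:45–15:15.
Dana free within 09:30–16:00: 09:45–10:30, 12:00–12:45, 13:30–15:00, 15:30–16:00.
Ulrich free within 09:30–16:00: 10:30–10:45, 12:45–13:15, 13:30–14:45, 15:00–15:15.
Keiko ∩ Grace: 10:30–10:45, 12:45–13:15, 14:45–15:15.
Keiko ∩ Grace ∩ Alice: 10:30–10:45, 12:45–13:00, 14:45–15:15.
Keiko ∩ Grace ∩ Alice ∩ Dana: 14:45–15:00.
Keiko ∩ Grace ∩ Alice ∩ Dana ∩ Ulrich: (none).
Keiko ∩ Grace ∩ Alice ∩ Dana ∩ Ulrich ∩ Freya: (none).
Windows ≥ 45 min: (none).

none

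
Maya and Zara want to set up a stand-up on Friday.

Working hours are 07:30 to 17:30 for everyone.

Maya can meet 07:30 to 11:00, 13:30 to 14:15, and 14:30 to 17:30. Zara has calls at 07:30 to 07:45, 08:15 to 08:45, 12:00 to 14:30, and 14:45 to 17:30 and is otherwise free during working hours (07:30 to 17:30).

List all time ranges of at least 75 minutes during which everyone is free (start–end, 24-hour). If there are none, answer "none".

Zara free within 07:30–17:30: 07:45–08:15, 08:45–12:00, 14:30–14:45.
Maya ∩ Zara: 07:45–08:15, 08:45–11:00, 14:30–14:45.
Windows ≥ 75 min: 08:45–11:00.

08:45–11:00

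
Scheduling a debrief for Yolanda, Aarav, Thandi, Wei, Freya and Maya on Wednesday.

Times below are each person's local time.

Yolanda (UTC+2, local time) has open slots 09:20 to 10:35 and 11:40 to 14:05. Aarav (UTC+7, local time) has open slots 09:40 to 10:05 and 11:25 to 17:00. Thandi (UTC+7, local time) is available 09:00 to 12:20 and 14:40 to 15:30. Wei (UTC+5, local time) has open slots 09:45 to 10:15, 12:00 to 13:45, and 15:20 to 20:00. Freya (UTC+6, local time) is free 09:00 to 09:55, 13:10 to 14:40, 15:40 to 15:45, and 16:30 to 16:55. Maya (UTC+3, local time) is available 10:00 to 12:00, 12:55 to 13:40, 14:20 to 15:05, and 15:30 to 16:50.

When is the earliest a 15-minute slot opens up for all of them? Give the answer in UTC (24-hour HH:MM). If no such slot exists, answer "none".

07:40

Yolanda → UTC: 07:20–08:35, 09:40–12:05.
Aarav → UTC: 02:40–03:05, 04:25–10:00.
Thandi → UTC: 02:00–05:20, 07:40–08:30.
Wei → UTC: 04:45–05:15, 07:00–08:45, 10:20–15:00.
Freya → UTC: 03:00–03:55, 07:10–08:40, 09:40–09:45, 10:30–10:55.
Maya → UTC: 07:00–09:00, 09:55–10:40, 11:20–12:05, 12:30–13:50.
Yolanda ∩ Aarav: 07:20–08:35, 09:40–10:00.
Yolanda ∩ Aarav ∩ Thandi: 07:40–08:30.
Yolanda ∩ Aarav ∩ Thandi ∩ Wei: 07:40–08:30.
Yolanda ∩ Aarav ∩ Thandi ∩ Wei ∩ Freya: 07:40–08:30.
Yolanda ∩ Aarav ∩ Thandi ∩ Wei ∩ Freya ∩ Maya: 07:40–08:30.
Windows ≥ 15 min: 07:40–08:30.
Earliest such window starts at 07:40.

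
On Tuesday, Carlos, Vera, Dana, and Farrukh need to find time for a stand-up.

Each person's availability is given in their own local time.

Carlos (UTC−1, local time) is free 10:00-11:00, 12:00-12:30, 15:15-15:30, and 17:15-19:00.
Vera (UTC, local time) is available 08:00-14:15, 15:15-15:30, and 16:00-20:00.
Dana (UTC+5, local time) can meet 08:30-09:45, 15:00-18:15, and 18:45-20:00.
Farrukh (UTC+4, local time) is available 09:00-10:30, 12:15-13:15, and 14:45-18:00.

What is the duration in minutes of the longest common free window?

Carlos → UTC: 11:00–12:00, 13:00–13:30, 16:15–16:30, 18:15–20:00.
Vera → UTC: 08:00–14:15, 15:15–15:30, 16:00–20:00.
Dana → UTC: 03:30–04:45, 10:00–13:15, 13:45–15:00.
Farrukh → UTC: 05:00–06:30, 08:15–09:15, 10:45–14:00.
Carlos ∩ Vera: 11:00–12:00, 13:00–13:30, 16:15–16:30, 18:15–20:00.
Carlos ∩ Vera ∩ Dana: 11:00–12:00, 13:00–13:15.
Carlos ∩ Vera ∩ Dana ∩ Farrukh: 11:00–12:00, 13:00–13:15.
Common window lengths: 60, 15 min; longest is 60.

60 minutes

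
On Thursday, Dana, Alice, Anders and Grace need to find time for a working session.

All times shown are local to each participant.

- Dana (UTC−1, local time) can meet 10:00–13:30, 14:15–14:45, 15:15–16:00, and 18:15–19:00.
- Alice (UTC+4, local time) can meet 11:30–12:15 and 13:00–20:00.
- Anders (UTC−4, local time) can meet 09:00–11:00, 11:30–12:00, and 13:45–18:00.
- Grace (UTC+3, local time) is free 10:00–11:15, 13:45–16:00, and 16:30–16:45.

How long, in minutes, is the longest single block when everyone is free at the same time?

Dana → UTC: 11:00–14:30, 15:15–15:45, 16:15–17:00, 19:15–20:00.
Alice → UTC: 07:30–08:15, 09:00–16:00.
Anders → UTC: 13:00–15:00, 15:30–16:00, 17:45–22:00.
Grace → UTC: 07:00–08:15, 10:45–13:00, 13:30–13:45.
Dana ∩ Alice: 11:00–14:30, 15:15–15:45.
Dana ∩ Alice ∩ Anders: 13:00–14:30, 15:30–15:45.
Dana ∩ Alice ∩ Anders ∩ Grace: 13:30–13:45.
Single common window of 15 minutes.

15 minutes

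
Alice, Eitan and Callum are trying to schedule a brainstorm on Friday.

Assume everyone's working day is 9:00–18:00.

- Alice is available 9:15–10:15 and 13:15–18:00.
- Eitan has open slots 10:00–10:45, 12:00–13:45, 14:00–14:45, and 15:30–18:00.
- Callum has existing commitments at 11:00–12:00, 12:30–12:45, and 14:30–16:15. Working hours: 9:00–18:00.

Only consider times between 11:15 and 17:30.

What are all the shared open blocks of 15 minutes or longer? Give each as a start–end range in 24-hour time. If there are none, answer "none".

13:15–13:45, 14:00–14:30, 16:15–17:30

Callum free within 09:00–18:00: 09:00–11:00, 12:00–12:30, 12:45–14:30, 16:15–18:00.
Alice ∩ Eitan: 10:00–10:15, 13:15–13:45, 14:00–14:45, 15:30–18:00.
Alice ∩ Eitan ∩ Callum: 10:00–10:15, 13:15–13:45, 14:00–14:30, 16:15–18:00.
Restricted to 11:15–17:30: 13:15–13:45, 14:00–14:30, 16:15–17:30.
Windows ≥ 15 min: 13:15–13:45, 14:00–14:30, 16:15–17:30.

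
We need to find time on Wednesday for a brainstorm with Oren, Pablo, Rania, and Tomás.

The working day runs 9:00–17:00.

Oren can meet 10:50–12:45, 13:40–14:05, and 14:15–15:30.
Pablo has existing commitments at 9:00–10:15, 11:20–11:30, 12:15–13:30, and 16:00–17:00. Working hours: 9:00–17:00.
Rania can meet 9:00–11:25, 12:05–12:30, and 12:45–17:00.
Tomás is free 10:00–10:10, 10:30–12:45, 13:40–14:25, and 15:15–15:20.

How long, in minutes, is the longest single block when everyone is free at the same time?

Pablo free within 09:00–17:00: 10:15–11:20, 11:30–12:15, 13:30–16:00.
Oren ∩ Pablo: 10:50–11:20, 11:30–12:15, 13:40–14:05, 14:15–15:30.
Oren ∩ Pablo ∩ Rania: 10:50–11:20, 12:05–12:15, 13:40–14:05, 14:15–15:30.
Oren ∩ Pablo ∩ Rania ∩ Tomás: 10:50–11:20, 12:05–12:15, 13:40–14:05, 14:15–14:25, 15:15–15:20.
Common window lengths: 30, 10, 25, 10, 5 min; longest is 30.

30 minutes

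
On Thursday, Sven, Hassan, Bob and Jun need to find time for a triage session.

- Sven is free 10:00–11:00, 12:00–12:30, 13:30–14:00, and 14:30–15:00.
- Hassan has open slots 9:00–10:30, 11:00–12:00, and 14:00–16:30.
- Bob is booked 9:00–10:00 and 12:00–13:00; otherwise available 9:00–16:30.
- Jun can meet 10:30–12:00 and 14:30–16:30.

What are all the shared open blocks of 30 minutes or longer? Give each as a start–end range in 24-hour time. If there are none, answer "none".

14:30–15:00

Bob free within 09:00–16:30: 10:00–12:00, 13:00–16:30.
Sven ∩ Hassan: 10:00–10:30, 14:30–15:00.
Sven ∩ Hassan ∩ Bob: 10:00–10:30, 14:30–15:00.
Sven ∩ Hassan ∩ Bob ∩ Jun: 14:30–15:00.
Windows ≥ 30 min: 14:30–15:00.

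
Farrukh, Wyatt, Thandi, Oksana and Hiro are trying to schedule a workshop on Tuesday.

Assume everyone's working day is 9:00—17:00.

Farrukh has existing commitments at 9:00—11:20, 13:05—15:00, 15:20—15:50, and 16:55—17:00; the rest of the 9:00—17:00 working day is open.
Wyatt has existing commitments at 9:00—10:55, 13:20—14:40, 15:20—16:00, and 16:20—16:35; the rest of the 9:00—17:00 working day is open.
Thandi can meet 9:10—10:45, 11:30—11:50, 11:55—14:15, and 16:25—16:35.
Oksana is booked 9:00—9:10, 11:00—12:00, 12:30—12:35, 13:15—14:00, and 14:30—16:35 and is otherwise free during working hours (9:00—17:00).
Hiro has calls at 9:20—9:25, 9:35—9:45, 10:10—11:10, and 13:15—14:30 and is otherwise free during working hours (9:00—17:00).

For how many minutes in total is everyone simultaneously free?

60 minutes

Farrukh free within 09:00–17:00: 11:20–13:05, 15:00–15:20, 15:50–16:55.
Wyatt free within 09:00–17:00: 10:55–13:20, 14:40–15:20, 16:00–16:20, 16:35–17:00.
Oksana free within 09:00–17:00: 09:10–11:00, 12:00–12:30, 12:35–13:15, 14:00–14:30, 16:35–17:00.
Hiro free within 09:00–17:00: 09:00–09:20, 09:25–09:35, 09:45–10:10, 11:10–13:15, 14:30–17:00.
Farrukh ∩ Wyatt: 11:20–13:05, 15:00–15:20, 16:00–16:20, 16:35–16:55.
Farrukh ∩ Wyatt ∩ Thandi: 11:30–11:50, 11:55–13:05.
Farrukh ∩ Wyatt ∩ Thandi ∩ Oksana: 12:00–12:30, 12:35–13:05.
Farrukh ∩ Wyatt ∩ Thandi ∩ Oksana ∩ Hiro: 12:00–12:30, 12:35–13:05.
Total common minutes: 30 + 30 = 60.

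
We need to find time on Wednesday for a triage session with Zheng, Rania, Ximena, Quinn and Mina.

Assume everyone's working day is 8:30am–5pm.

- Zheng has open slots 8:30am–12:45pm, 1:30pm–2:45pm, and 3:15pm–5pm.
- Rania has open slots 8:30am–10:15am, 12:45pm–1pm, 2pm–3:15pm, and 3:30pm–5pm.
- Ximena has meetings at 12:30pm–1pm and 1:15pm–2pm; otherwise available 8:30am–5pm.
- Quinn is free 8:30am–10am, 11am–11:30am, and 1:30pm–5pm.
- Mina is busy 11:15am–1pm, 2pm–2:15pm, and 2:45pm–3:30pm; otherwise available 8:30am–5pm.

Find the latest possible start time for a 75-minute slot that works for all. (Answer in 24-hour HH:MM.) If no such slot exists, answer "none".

15:45

Ximena free within 08:30–17:00: 08:30–12:30, 13:00–13:15, 14:00–17:00.
Mina free within 08:30–17:00: 08:30–11:15, 13:00–14:00, 14:15–14:45, 15:30–17:00.
Zheng ∩ Rania: 08:30–10:15, 14:00–14:45, 15:30–17:00.
Zheng ∩ Rania ∩ Ximena: 08:30–10:15, 14:00–14:45, 15:30–17:00.
Zheng ∩ Rania ∩ Ximena ∩ Quinn: 08:30–10:00, 14:00–14:45, 15:30–17:00.
Zheng ∩ Rania ∩ Ximena ∩ Quinn ∩ Mina: 08:30–10:00, 14:15–14:45, 15:30–17:00.
Windows ≥ 75 min: 08:30–10:00, 15:30–17:00.
Latest start in the last window 15:30–17:00 is 17:00 − 75 min = 15:45.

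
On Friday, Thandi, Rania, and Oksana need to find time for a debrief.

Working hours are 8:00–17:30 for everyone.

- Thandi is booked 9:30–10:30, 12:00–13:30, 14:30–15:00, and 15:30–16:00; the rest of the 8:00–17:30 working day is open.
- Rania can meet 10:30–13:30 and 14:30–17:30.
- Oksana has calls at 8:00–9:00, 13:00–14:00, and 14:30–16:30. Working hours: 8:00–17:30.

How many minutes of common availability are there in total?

Thandi free within 08:00–17:30: 08:00–09:30, 10:30–12:00, 13:30–14:30, 15:00–15:30, 16:00–17:30.
Oksana free within 08:00–17:30: 09:00–13:00, 14:00–14:30, 16:30–17:30.
Thandi ∩ Rania: 10:30–12:00, 15:00–15:30, 16:00–17:30.
Thandi ∩ Rania ∩ Oksana: 10:30–12:00, 16:30–17:30.
Total common minutes: 90 + 60 = 150.

150 minutes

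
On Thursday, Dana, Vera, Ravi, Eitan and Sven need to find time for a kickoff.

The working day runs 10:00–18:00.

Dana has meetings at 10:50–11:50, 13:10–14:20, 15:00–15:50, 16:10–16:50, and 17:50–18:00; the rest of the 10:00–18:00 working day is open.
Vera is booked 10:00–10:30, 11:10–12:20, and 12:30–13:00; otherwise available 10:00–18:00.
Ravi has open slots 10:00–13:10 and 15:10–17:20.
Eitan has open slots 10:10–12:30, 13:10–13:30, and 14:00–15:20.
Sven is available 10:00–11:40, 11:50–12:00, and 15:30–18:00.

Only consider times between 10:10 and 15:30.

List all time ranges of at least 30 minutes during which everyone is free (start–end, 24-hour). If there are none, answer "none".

none

Dana free within 10:00–18:00: 10:00–10:50, 11:50–13:10, 14:20–15:00, 15:50–16:10, 16:50–17:50.
Vera free within 10:00–18:00: 10:30–11:10, 12:20–12:30, 13:00–18:00.
Dana ∩ Vera: 10:30–10:50, 12:20–12:30, 13:00–13:10, 14:20–15:00, 15:50–16:10, 16:50–17:50.
Dana ∩ Vera ∩ Ravi: 10:30–10:50, 12:20–12:30, 13:00–13:10, 15:50–16:10, 16:50–17:20.
Dana ∩ Vera ∩ Ravi ∩ Eitan: 10:30–10:50, 12:20–12:30.
Dana ∩ Vera ∩ Ravi ∩ Eitan ∩ Sven: 10:30–10:50.
Restricted to 10:10–15:30: 10:30–10:50.
Windows ≥ 30 min: (none).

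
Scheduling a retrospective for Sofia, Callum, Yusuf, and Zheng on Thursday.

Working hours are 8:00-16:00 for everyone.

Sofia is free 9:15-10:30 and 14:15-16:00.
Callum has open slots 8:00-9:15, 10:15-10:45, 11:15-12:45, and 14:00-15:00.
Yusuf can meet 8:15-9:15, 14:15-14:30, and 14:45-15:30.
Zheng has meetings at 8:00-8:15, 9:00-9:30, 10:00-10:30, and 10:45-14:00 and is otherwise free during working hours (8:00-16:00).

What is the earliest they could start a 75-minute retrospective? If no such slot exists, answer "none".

Zheng free within 08:00–16:00: 08:15–09:00, 09:30–10:00, 10:30–10:45, 14:00–16:00.
Sofia ∩ Callum: 10:15–10:30, 14:15–15:00.
Sofia ∩ Callum ∩ Yusuf: 14:15–14:30, 14:45–15:00.
Sofia ∩ Callum ∩ Yusuf ∩ Zheng: 14:15–14:30, 14:45–15:00.
Windows ≥ 75 min: (none).

none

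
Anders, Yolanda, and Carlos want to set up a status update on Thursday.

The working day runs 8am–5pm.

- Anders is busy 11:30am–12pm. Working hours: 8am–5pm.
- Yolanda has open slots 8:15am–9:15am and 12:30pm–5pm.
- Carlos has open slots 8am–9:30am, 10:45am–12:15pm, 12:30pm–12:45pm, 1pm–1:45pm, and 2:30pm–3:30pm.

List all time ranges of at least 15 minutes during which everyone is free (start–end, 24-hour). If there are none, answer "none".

Anders free within 08:00–17:00: 08:00–11:30, 12:00–17:00.
Anders ∩ Yolanda: 08:15–09:15, 12:30–17:00.
Anders ∩ Yolanda ∩ Carlos: 08:15–09:15, 12:30–12:45, 13:00–13:45, 14:30–15:30.
Windows ≥ 15 min: 08:15–09:15, 12:30–12:45, 13:00–13:45, 14:30–15:30.

08:15–09:15, 12:30–12:45, 13:00–13:45, 14:30–15:30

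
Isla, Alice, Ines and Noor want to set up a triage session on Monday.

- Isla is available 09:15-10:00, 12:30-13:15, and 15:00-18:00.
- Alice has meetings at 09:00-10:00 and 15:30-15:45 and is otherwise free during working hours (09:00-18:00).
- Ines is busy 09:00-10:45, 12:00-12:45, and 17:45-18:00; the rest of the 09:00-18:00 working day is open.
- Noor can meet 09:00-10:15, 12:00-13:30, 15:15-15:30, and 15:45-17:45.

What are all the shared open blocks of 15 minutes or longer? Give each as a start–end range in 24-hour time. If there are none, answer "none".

Alice free within 09:00–18:00: 10:00–15:30, 15:45–18:00.
Ines free within 09:00–18:00: 10:45–12:00, 12:45–17:45.
Isla ∩ Alice: 12:30–13:15, 15:00–15:30, 15:45–18:00.
Isla ∩ Alice ∩ Ines: 12:45–13:15, 15:00–15:30, 15:45–17:45.
Isla ∩ Alice ∩ Ines ∩ Noor: 12:45–13:15, 15:15–15:30, 15:45–17:45.
Windows ≥ 15 min: 12:45–13:15, 15:15–15:30, 15:45–17:45.

12:45–13:15, 15:15–15:30, 15:45–17:45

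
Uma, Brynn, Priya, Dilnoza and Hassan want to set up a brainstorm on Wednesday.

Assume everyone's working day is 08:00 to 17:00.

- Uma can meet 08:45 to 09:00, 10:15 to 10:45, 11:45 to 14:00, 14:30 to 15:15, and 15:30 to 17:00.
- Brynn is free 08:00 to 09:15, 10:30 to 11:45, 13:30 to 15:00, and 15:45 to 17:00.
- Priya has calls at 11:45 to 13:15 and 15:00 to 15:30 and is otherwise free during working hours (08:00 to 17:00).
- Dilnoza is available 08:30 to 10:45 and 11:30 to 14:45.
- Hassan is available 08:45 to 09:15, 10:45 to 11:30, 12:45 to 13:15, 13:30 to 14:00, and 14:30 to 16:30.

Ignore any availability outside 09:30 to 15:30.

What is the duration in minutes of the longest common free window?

Priya free within 08:00–17:00: 08:00–11:45, 13:15–15:00, 15:30–17:00.
Uma ∩ Brynn: 08:45–09:00, 10:30–10:45, 13:30–14:00, 14:30–15:00, 15:45–17:00.
Uma ∩ Brynn ∩ Priya: 08:45–09:00, 10:30–10:45, 13:30–14:00, 14:30–15:00, 15:45–17:00.
Uma ∩ Brynn ∩ Priya ∩ Dilnoza: 08:45–09:00, 10:30–10:45, 13:30–14:00, 14:30–14:45.
Uma ∩ Brynn ∩ Priya ∩ Dilnoza ∩ Hassan: 08:45–09:00, 13:30–14:00, 14:30–14:45.
Restricted to 09:30–15:30: 13:30–14:00, 14:30–14:45.
Common window lengths: 30, 15 min; longest is 30.

30 minutes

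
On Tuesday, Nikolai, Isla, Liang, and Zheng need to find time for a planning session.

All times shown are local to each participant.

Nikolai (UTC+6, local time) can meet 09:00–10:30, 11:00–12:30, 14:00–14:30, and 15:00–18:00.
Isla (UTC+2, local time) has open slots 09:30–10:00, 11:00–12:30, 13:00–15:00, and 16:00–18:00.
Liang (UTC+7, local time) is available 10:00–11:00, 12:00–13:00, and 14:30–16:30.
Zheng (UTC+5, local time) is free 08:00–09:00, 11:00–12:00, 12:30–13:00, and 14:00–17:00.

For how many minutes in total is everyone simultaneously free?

Nikolai → UTC: 03:00–04:30, 05:00–06:30, 08:00–08:30, 09:00–12:00.
Isla → UTC: 07:30–08:00, 09:00–10:30, 11:00–13:00, 14:00–16:00.
Liang → UTC: 03:00–04:00, 05:00–06:00, 07:30–09:30.
Zheng → UTC: 03:00–04:00, 06:00–07:00, 07:30–08:00, 09:00–12:00.
Nikolai ∩ Isla: 09:00–10:30, 11:00–12:00.
Nikolai ∩ Isla ∩ Liang: 09:00–09:30.
Nikolai ∩ Isla ∩ Liang ∩ Zheng: 09:00–09:30.
Total common minutes: 30.

30 minutes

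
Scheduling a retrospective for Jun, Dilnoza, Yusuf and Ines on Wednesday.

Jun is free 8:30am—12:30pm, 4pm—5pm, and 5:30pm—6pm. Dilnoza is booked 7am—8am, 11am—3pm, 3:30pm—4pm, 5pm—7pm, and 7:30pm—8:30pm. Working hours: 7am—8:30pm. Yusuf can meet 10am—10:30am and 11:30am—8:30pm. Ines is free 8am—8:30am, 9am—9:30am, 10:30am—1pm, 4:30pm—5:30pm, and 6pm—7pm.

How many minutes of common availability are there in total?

30 minutes

Dilnoza free within 07:00–20:30: 08:00–11:00, 15:00–15:30, 16:00–17:00, 19:00–19:30.
Jun ∩ Dilnoza: 08:30–11:00, 16:00–17:00.
Jun ∩ Dilnoza ∩ Yusuf: 10:00–10:30, 16:00–17:00.
Jun ∩ Dilnoza ∩ Yusuf ∩ Ines: 16:30–17:00.
Total common minutes: 30.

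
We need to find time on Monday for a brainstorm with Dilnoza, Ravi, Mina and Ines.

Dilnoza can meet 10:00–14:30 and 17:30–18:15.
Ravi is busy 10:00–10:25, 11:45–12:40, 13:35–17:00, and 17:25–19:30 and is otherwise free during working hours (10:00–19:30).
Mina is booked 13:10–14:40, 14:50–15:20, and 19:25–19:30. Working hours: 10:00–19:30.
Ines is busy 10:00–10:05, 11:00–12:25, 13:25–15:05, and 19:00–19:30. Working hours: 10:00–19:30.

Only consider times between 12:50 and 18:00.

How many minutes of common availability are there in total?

20 minutes

Ravi free within 10:00–19:30: 10:25–11:45, 12:40–13:35, 17:00–17:25.
Mina free within 10:00–19:30: 10:00–13:10, 14:40–14:50, 15:20–19:25.
Ines free within 10:00–19:30: 10:05–11:00, 12:25–13:25, 15:05–19:00.
Dilnoza ∩ Ravi: 10:25–11:45, 12:40–13:35.
Dilnoza ∩ Ravi ∩ Mina: 10:25–11:45, 12:40–13:10.
Dilnoza ∩ Ravi ∩ Mina ∩ Ines: 10:25–11:00, 12:40–13:10.
Restricted to 12:50–18:00: 12:50–13:10.
Total common minutes: 20.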